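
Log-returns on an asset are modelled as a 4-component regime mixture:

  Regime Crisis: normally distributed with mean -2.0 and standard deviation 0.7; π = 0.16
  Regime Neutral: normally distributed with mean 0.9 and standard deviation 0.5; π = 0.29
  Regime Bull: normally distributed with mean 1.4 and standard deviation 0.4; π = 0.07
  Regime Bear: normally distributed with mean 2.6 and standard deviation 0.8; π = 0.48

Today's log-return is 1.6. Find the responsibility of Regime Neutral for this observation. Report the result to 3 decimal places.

P(component k | x) = w_k·f_k(x) / marginal(x), where marginal(x) = Σ_j w_j·f_j(x).
Evaluate each component's likelihood at the observed value:
  L_Crisis = 1.02917e-06
  L_Neutral = 0.299455
  L_Bull = 0.880163
  L_Bear = 0.228311
Prior × likelihood for each component:
  w_Crisis·L_Crisis = 0.16 × 1.02917e-06 = 1.64668e-07
  w_Neutral·L_Neutral = 0.29 × 0.299455 = 0.0868419
  w_Bull·L_Bull = 0.07 × 0.880163 = 0.0616114
  w_Bear·L_Bear = 0.48 × 0.228311 = 0.109589
Evidence: 1.64668e-07 + 0.0868419 + 0.0616114 + 0.109589 = 0.258043
Responsibility of Regime Neutral: 0.0868419 / 0.258043 ≈ 0.337

0.337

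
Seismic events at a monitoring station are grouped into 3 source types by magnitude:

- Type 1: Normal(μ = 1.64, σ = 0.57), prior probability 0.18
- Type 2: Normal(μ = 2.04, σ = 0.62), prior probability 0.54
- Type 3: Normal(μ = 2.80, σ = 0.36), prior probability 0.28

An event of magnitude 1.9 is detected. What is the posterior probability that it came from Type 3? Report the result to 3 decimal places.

0.029

Posterior ∝ prior × likelihood, so P(k | x) ∝ P(Z=k) f_k(x); normalise over all components.
Normal densities:
  p_1 = 0.630746
  p_2 = 0.627258
  p_3 = 0.0486897
Weight by the priors:
  P(Z=1)·p_1 = 0.18 × 0.630746 = 0.113534
  P(Z=2)·p_2 = 0.54 × 0.627258 = 0.338719
  P(Z=3)·p_3 = 0.28 × 0.0486897 = 0.0136331
Sum: 0.113534 + 0.338719 + 0.0136331 = 0.465887
Responsibility of Type 3: 0.0136331 / 0.465887 ≈ 0.029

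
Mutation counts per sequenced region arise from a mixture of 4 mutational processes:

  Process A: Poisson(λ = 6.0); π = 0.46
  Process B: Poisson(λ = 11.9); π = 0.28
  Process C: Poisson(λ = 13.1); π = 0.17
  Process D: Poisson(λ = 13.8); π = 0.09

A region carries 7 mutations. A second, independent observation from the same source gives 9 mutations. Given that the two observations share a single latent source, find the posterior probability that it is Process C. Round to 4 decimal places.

Posterior ∝ prior × likelihood, so P(k | x) ∝ P(Z=k) f_k(x); normalise over all components.
Since both observations come from the same component, the likelihood for component k is f_k(x₁)·f_k(x₂).
  L_A = [e^(−6.0)·6.0^7/7! = 0.137677] × [0.0688385] = 0.00947748
  L_B = [e^(−11.9)·11.9^7/7! = 0.0455296] × [0.0895479] = 0.00407708
  L_C = [e^(−13.1)·13.1^7/7! = 0.0268665] × [0.0640355] = 0.00172041
  L_D = [e^(−13.8)·13.8^7/7! = 0.019207] × [0.0508025] = 0.000975762
Weight by the priors:
  P(Z=A)·L_A = 0.46 × 0.00947748 = 0.00435964
  P(Z=B)·L_B = 0.28 × 0.00407708 = 0.00114158
  P(Z=C)·L_C = 0.17 × 0.00172041 = 0.00029247
  P(Z=D)·L_D = 0.09 × 0.000975762 = 8.78186e-05
Sum: 0.00435964 + 0.00114158 + 0.00029247 + 8.78186e-05 = 0.00588151
P(Process C | data) = 0.00029247 / 0.00588151 ≈ 0.0497

0.0497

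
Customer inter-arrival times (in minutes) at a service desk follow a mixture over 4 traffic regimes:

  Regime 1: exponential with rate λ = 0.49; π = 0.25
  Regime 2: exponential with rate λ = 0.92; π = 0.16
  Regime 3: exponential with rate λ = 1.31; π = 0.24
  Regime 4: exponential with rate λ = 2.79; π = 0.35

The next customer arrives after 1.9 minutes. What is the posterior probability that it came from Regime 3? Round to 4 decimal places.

By Bayes' theorem, P(k | x) = P(Z=k) f_k(x) / Σ_j P(Z=j) f_j(x).
Exponential densities:
  f_1 = 0.193138
  f_2 = 0.160192
  f_3 = 0.108721
  f_4 = 0.0139126
Weight by the priors:
  P(Z=1)·f_1 = 0.25 × 0.193138 = 0.0482845
  P(Z=2)·f_2 = 0.16 × 0.160192 = 0.0256307
  P(Z=3)·f_3 = 0.24 × 0.108721 = 0.026093
  P(Z=4)·f_4 = 0.35 × 0.0139126 = 0.00486942
Marginal: 0.0482845 + 0.0256307 + 0.026093 + 0.00486942 = 0.104878
So the posterior for Regime 3 is 0.026093 / 0.104878 ≈ 0.2488.

0.2488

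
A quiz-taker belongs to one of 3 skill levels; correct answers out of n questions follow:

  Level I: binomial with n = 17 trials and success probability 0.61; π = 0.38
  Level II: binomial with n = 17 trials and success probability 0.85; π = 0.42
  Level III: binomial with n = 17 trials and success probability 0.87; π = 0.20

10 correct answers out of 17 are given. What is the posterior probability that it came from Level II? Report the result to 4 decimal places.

0.0363

Posterior ∝ prior × likelihood, so P(k | x) ∝ π_k f_k(x); normalise over all components.
Component likelihoods at x = 10 correct answers out of 17:
  p_I = C(17,10)·0.61^10·0.39^7 = 19448·0.00713343·0.00137231 = 0.190382
  p_II = C(17,10)·0.85^10·0.15^7 = 19448·0.196874·1.70859e-06 = 0.00654189
  p_III = C(17,10)·0.87^10·0.13^7 = 19448·0.248423·6.27485e-07 = 0.00303159
Weight by the priors:
  π_I·p_I = 0.38 × 0.190382 = 0.0723451
  π_II·p_II = 0.42 × 0.00654189 = 0.00274759
  π_III·p_III = 0.20 × 0.00303159 = 0.000606319
Evidence: 0.0723451 + 0.00274759 + 0.000606319 = 0.075699
P(Level II | x) = 0.00274759 / 0.075699 ≈ 0.0363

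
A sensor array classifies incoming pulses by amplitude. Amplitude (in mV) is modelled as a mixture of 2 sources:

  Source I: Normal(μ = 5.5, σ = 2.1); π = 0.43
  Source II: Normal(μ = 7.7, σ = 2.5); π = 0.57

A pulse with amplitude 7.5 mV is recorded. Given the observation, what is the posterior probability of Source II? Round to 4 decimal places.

The responsibility of component k is π_k f_k(x) divided by Σ_j π_j f_j(x).
Component likelihoods at x = 7.5 mV:
  f_I = (1/(2.1·√(2π)))·exp(−(7.5−5.5)²/(2·2.1²)) = 0.189973·exp(-0.45351) = 0.120707
  f_II = (1/(2.5·√(2π)))·exp(−(7.5−7.7)²/(2·2.5²)) = 0.159577·exp(-0.00320) = 0.159067
Multiply by the mixture weights:
  π_I·f_I = 0.43 × 0.120707 = 0.0519039
  π_II·f_II = 0.57 × 0.159067 = 0.0906682
Evidence: 0.0519039 + 0.0906682 = 0.142572
P(Source II | data) ≈ 0.6359

0.6359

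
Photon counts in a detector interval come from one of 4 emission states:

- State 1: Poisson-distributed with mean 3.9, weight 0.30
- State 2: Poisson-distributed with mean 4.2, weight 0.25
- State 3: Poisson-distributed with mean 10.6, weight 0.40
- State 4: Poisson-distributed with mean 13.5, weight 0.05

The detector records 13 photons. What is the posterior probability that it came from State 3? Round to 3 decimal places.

0.860

By Bayes' theorem, P(k | x) = π_k f_k(x) / Σ_j π_j f_j(x).
Evaluate each component's likelihood at the observed value:
  p_1 = 0.000156968
  p_2 = 0.000304736
  p_3 = 0.0853443
  p_4 = 0.108914
Prior × likelihood for each component:
  π_1·p_1 = 0.30 × 0.000156968 = 4.70904e-05
  π_2·p_2 = 0.25 × 0.000304736 = 7.6184e-05
  π_3·p_3 = 0.40 × 0.0853443 = 0.0341377
  π_4·p_4 = 0.05 × 0.108914 = 0.00544569
Evidence: 4.70904e-05 + 7.6184e-05 + 0.0341377 + 0.00544569 = 0.0397067
P(State 3 | data) ≈ 0.860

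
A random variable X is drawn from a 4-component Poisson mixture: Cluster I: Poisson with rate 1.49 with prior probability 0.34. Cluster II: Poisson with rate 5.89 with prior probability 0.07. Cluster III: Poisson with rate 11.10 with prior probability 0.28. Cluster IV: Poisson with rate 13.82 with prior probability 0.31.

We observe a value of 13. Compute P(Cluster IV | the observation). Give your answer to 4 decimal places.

0.5545

By Bayes' theorem, P(k | x) = w_k f_k(x) / Σ_j w_j f_j(x).
Component likelihoods at x = 13:
  f_I = e^(−1.49)·1.49^13/13! = 6.45717e-09
  f_II = e^(−5.89)·5.89^13/13! = 0.00456272
  f_III = e^(−11.10)·11.10^13/13! = 0.0942431
  f_IV = e^(−13.82)·13.82^13/13! = 0.107244
Unnormalised posteriors:
  w_I·f_I = 0.34 × 6.45717e-09 = 2.19544e-09
  w_II·f_II = 0.07 × 0.00456272 = 0.000319391
  w_III·f_III = 0.28 × 0.0942431 = 0.0263881
  w_IV·f_IV = 0.31 × 0.107244 = 0.0332458
Marginal: 2.19544e-09 + 0.000319391 + 0.0263881 + 0.0332458 = 0.0599532
Responsibility of Cluster IV: 0.0332458 / 0.0599532 ≈ 0.5545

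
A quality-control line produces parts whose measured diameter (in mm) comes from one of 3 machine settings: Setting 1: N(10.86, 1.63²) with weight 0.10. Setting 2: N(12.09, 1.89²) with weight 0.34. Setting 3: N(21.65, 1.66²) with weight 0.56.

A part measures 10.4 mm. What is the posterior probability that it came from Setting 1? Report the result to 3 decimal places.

Apply Bayes' rule: the posterior for each component is proportional to its prior times its likelihood at x.
Component likelihoods at x = 10.4 mm:
  f_1 = (1/(1.63·√(2π)))·exp(−(10.4−10.86)²/(2·1.63²)) = 0.244750·exp(-0.03982) = 0.235195
  f_2 = (1/(1.89·√(2π)))·exp(−(10.4−12.09)²/(2·1.89²)) = 0.211081·exp(-0.39978) = 0.141523
  f_3 = (1/(1.66·√(2π)))·exp(−(10.4−21.65)²/(2·1.66²)) = 0.240327·exp(-22.96460) = 2.55507e-11
Weight by the priors:
  π_1·f_1 = 0.10 × 0.235195 = 0.0235195
  π_2·f_2 = 0.34 × 0.141523 = 0.0481178
  π_3·f_3 = 0.56 × 2.55507e-11 = 1.43084e-11
Normaliser: 0.0235195 + 0.0481178 + 1.43084e-11 = 0.0716373
So the posterior for Setting 1 is 0.0235195 / 0.0716373 ≈ 0.328.

0.328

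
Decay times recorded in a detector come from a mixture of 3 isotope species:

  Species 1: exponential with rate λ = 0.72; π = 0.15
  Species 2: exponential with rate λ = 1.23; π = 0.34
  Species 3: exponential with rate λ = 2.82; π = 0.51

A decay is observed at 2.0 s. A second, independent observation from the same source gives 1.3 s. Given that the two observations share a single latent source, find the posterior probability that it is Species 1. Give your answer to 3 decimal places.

0.439

Apply Bayes' rule: the posterior for each component is proportional to its prior times its likelihood at x.
Since both observations come from the same component, the likelihood for component k is f_k(x₁)·f_k(x₂).
  f_1 = [0.170588] × [0.282379] = 0.0481705
  f_2 = [0.105085] × [0.248581] = 0.0261222
  f_3 = [0.0100191] × [0.0721316] = 0.000722693
Weight by the priors:
  w_1·f_1 = 0.15 × 0.0481705 = 0.00722558
  w_2·f_2 = 0.34 × 0.0261222 = 0.00888153
  w_3·f_3 = 0.51 × 0.000722693 = 0.000368573
Denominator: 0.00722558 + 0.00888153 + 0.000368573 = 0.0164757
So the posterior for Species 1 is 0.00722558 / 0.0164757 ≈ 0.439.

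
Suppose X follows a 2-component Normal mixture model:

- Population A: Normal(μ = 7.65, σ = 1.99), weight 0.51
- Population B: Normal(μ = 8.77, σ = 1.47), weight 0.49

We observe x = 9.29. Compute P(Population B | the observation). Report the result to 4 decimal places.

Apply Bayes' rule: the posterior for each component is proportional to its prior times its likelihood at x.
Component likelihoods at x = 9.29:
  L_A = (1/(1.99·√(2π)))·exp(−(9.29−7.65)²/(2·1.99²)) = 0.200474·exp(-0.33959) = 0.14275
  L_B = (1/(1.47·√(2π)))·exp(−(9.29−8.77)²/(2·1.47²)) = 0.271389·exp(-0.06257) = 0.25493
Multiply by the mixture weights:
  w_A·L_A = 0.51 × 0.14275 = 0.0728025
  w_B·L_B = 0.49 × 0.25493 = 0.124916
Evidence: 0.0728025 + 0.124916 = 0.197718
P(Population B | the observation) = 0.124916 / 0.197718 ≈ 0.6318

0.6318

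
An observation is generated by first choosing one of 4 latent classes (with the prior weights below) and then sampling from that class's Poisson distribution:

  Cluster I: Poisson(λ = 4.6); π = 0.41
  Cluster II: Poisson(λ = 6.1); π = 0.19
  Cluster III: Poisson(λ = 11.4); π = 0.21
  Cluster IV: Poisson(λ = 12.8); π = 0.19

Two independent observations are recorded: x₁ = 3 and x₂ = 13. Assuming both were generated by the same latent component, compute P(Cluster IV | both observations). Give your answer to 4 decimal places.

0.0932

Posterior ∝ prior × likelihood, so P(k | x) ∝ P(Z=k) f_k(x); normalise over all components.
Since both observations come from the same component, the likelihood for component k is f_k(x₁)·f_k(x₂).
  L_I = [0.163068] × [0.000666526] = 0.000108689
  L_II = [0.0848481] × [0.00583192] = 0.000494827
  L_III = [0.00276443] × [0.0987474] = 0.000272981
  L_IV = [0.00096496] × [0.109769] = 0.000105923
Multiply by the mixture weights:
  P(Z=I)·L_I = 0.41 × 0.000108689 = 4.45624e-05
  P(Z=II)·L_II = 0.19 × 0.000494827 = 9.40171e-05
  P(Z=III)·L_III = 0.21 × 0.000272981 = 5.73259e-05
  P(Z=IV)·L_IV = 0.19 × 0.000105923 = 2.01253e-05
Marginal: 4.45624e-05 + 9.40171e-05 + 5.73259e-05 + 2.01253e-05 = 0.000216031
P(Cluster IV | data) ≈ 0.0932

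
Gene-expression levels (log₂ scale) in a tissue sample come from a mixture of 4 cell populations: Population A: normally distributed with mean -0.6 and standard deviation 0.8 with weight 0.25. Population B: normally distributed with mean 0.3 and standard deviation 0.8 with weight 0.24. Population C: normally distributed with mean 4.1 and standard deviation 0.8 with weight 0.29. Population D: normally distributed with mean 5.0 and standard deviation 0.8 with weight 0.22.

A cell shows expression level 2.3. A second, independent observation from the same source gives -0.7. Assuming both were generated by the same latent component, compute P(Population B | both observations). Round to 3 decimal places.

P(component k | x) = π_k·f_k(x) / marginal(x), where marginal(x) = Σ_j π_j·f_j(x).
Since both observations come from the same component, the likelihood for component k is f_k(x₁)·f_k(x₂).
  L_A = [(1/(0.8·√(2π)))·exp(−(2.3−-0.6)²/(2·0.8²)) = 0.498678·exp(-6.57031) = 0.000698827] × [0.494797] = 0.000345778
  L_B = [(1/(0.8·√(2π)))·exp(−(2.3−0.3)²/(2·0.8²)) = 0.498678·exp(-3.12500) = 0.0219104] × [0.228311] = 0.00500239
  L_C = [(1/(0.8·√(2π)))·exp(−(2.3−4.1)²/(2·0.8²)) = 0.498678·exp(-2.53125) = 0.0396746] × [7.59485e-09] = 3.01323e-10
  L_D = [(1/(0.8·√(2π)))·exp(−(2.3−5.0)²/(2·0.8²)) = 0.498678·exp(-5.69531) = 0.0016764] × [4.72286e-12] = 7.91739e-15
Weight by the priors:
  π_A·L_A = 0.25 × 0.000345778 = 8.64444e-05
  π_B·L_B = 0.24 × 0.00500239 = 0.00120057
  π_C·L_C = 0.29 × 3.01323e-10 = 8.73835e-11
  π_D·L_D = 0.22 × 7.91739e-15 = 1.74183e-15
Evidence: 8.64444e-05 + 0.00120057 + 8.73835e-11 + 1.74183e-15 = 0.00128702
Responsibility of Population B: 0.00120057 / 0.00128702 ≈ 0.933

0.933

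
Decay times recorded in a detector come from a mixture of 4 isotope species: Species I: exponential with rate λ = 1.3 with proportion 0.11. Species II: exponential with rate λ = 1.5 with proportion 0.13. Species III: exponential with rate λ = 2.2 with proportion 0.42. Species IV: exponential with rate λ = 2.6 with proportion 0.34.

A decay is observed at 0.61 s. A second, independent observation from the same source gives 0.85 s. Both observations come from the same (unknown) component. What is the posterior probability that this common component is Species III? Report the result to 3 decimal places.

Apply Bayes' rule: the posterior for each component is proportional to its prior times its likelihood at x.
Since both observations come from the same component, the likelihood for component k is f_k(x₁)·f_k(x₂).
  f_I = [0.588231] × [0.430574] = 0.253277
  f_II = [0.600775] × [0.419146] = 0.251813
  f_III = [0.57491] × [0.339072] = 0.194936
  f_IV = [0.532332] × [0.285222] = 0.151833
Multiply by the mixture weights:
  w_I·f_I = 0.11 × 0.253277 = 0.0278605
  w_II·f_II = 0.13 × 0.251813 = 0.0327356
  w_III·f_III = 0.42 × 0.194936 = 0.081873
  w_IV·f_IV = 0.34 × 0.151833 = 0.0516231
Marginal: 0.0278605 + 0.0327356 + 0.081873 + 0.0516231 = 0.194092
Responsibility of Species III: 0.081873 / 0.194092 ≈ 0.422

0.422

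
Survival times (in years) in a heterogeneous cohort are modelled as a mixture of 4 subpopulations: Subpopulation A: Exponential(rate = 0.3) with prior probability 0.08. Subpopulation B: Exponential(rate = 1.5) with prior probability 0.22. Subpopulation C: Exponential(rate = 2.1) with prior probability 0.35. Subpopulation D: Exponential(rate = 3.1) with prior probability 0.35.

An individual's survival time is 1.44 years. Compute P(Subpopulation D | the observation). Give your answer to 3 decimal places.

P(component k | x) = π_k·f_k(x) / marginal(x), where marginal(x) = Σ_j π_j·f_j(x).
Component likelihoods at x = 1.44 years:
  p_A = 0.194763
  p_B = 0.172988
  p_C = 0.102073
  p_D = 0.0357002
Prior × likelihood for each component:
  π_A·p_A = 0.08 × 0.194763 = 0.015581
  π_B·p_B = 0.22 × 0.172988 = 0.0380573
  π_C·p_C = 0.35 × 0.102073 = 0.0357257
  π_D·p_D = 0.35 × 0.0357002 = 0.0124951
Evidence: 0.015581 + 0.0380573 + 0.0357257 + 0.0124951 = 0.101859
Responsibility of Subpopulation D: 0.0124951 / 0.101859 ≈ 0.123

0.123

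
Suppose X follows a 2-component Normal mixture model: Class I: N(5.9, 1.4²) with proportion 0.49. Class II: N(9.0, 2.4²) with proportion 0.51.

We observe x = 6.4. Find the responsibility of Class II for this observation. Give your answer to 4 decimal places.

By Bayes' theorem, P(k | x) = π_k f_k(x) / Σ_j π_j f_j(x).
Evaluate each component's likelihood at the observed value:
  L_I = 0.267353
  L_II = 0.0924384
Prior × likelihood for each component:
  π_I·L_I = 0.49 × 0.267353 = 0.131003
  π_II·L_II = 0.51 × 0.0924384 = 0.0471436
Evidence: 0.131003 + 0.0471436 = 0.178146
P(Class II | 6.4) = 0.0471436 / 0.178146 ≈ 0.2646

0.2646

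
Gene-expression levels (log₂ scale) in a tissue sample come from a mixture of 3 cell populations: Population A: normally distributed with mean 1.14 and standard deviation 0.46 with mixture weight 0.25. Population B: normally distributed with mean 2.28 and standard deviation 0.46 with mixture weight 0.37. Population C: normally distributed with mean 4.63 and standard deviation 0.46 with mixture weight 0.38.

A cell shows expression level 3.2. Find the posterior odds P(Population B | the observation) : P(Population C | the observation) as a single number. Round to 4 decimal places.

16.5325

Posterior odds = (π_i f_i(x)) / (π_j f_j(x)); the normalising sum cancels.
Normal densities:
  L_A = (1/(0.46·√(2π)))·exp(−(3.2−1.14)²/(2·0.46²)) = 0.867266·exp(-10.02741) = 3.83092e-05
  L_B = (1/(0.46·√(2π)))·exp(−(3.2−2.28)²/(2·0.46²)) = 0.867266·exp(-2.00000) = 0.117372
  L_C = (1/(0.46·√(2π)))·exp(−(3.2−4.63)²/(2·0.46²)) = 0.867266·exp(-4.83199) = 0.00691264
0.0434275 / 0.0026268 ≈ 16.5325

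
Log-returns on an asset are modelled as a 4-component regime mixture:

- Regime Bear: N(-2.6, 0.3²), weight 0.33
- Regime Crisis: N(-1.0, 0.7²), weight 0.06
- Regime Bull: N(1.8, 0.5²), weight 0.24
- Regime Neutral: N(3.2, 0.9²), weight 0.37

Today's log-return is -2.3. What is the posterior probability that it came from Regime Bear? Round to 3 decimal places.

0.978

The responsibility of component k is w_k f_k(x) divided by Σ_j w_j f_j(x).
Component likelihoods at x = -2.3:
  p_Bear = 0.806569
  p_Crisis = 0.101596
  p_Bull = 1.99968e-15
  p_Neutral = 3.44474e-09
Prior × likelihood for each component:
  w_Bear·p_Bear = 0.33 × 0.806569 = 0.266168
  w_Crisis·p_Crisis = 0.06 × 0.101596 = 0.00609575
  w_Bull·p_Bull = 0.24 × 1.99968e-15 = 4.79922e-16
  w_Neutral·p_Neutral = 0.37 × 3.44474e-09 = 1.27455e-09
Normaliser: 0.266168 + 0.00609575 + 4.79922e-16 + 1.27455e-09 = 0.272264
P(Regime Bear | -2.3) = 0.266168 / 0.272264 ≈ 0.978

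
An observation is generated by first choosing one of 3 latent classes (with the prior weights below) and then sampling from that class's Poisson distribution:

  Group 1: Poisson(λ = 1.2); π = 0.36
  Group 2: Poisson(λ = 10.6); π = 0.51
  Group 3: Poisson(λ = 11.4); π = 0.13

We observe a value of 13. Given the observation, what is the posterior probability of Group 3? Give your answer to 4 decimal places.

Posterior ∝ prior × likelihood, so P(k | x) ∝ π_k f_k(x); normalise over all components.
Poisson probabilities:
  L_1 = 5.17514e-10
  L_2 = 0.0853443
  L_3 = 0.0987474
Prior × likelihood for each component:
  π_1·L_1 = 0.36 × 5.17514e-10 = 1.86305e-10
  π_2·L_2 = 0.51 × 0.0853443 = 0.0435256
  π_3·L_3 = 0.13 × 0.0987474 = 0.0128372
Sum: 1.86305e-10 + 0.0435256 + 0.0128372 = 0.0563627
P(Group 3 | 13) = 0.0128372 / 0.0563627 ≈ 0.2278

0.2278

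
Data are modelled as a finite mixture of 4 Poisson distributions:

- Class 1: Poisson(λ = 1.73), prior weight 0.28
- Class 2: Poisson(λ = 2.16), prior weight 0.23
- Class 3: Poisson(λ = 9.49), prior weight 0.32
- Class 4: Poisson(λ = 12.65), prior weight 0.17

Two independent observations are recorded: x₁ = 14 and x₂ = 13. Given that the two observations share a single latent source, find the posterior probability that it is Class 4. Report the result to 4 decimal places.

0.6916

By Bayes' theorem, P(k | x) = π_k f_k(x) / Σ_j π_j f_j(x).
Since both observations come from the same component, the likelihood for component k is f_k(x₁)·f_k(x₂).
  f_1 = [4.37429e-09] × [3.53989e-08] = 1.54845e-16
  f_2 = [6.36602e-08] × [4.12612e-07] = 2.6267e-14
  f_3 = [0.0416739] × [0.0614789] = 0.00256206
  f_4 = [0.098863] × [0.109414] = 0.010817
Unnormalised posteriors:
  π_1·f_1 = 0.28 × 1.54845e-16 = 4.33566e-17
  π_2·f_2 = 0.23 × 2.6267e-14 = 6.04141e-15
  π_3·f_3 = 0.32 × 0.00256206 = 0.00081986
  π_4·f_4 = 0.17 × 0.010817 = 0.00183888
Denominator: 4.33566e-17 + 6.04141e-15 + 0.00081986 + 0.00183888 = 0.00265874
P(Class 4 | data) ≈ 0.6916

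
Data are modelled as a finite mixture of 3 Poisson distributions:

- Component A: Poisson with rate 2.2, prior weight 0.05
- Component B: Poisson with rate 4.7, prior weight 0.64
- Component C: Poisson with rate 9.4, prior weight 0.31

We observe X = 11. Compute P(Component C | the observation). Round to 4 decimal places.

0.9002

The responsibility of component k is w_k f_k(x) divided by Σ_j w_j f_j(x).
Component likelihoods at x = 11:
  L_A = e^(−2.2)·2.2^11/11! = 1.62198e-05
  L_B = e^(−4.7)·4.7^11/11! = 0.00563296
  L_C = e^(−9.4)·9.4^11/11! = 0.104926
Multiply by the mixture weights:
  w_A·L_A = 0.05 × 1.62198e-05 = 8.10991e-07
  w_B·L_B = 0.64 × 0.00563296 = 0.00360509
  w_C·L_C = 0.31 × 0.104926 = 0.032527
Sum: 8.10991e-07 + 0.00360509 + 0.032527 = 0.0361329
So the posterior for Component C is 0.032527 / 0.0361329 ≈ 0.9002.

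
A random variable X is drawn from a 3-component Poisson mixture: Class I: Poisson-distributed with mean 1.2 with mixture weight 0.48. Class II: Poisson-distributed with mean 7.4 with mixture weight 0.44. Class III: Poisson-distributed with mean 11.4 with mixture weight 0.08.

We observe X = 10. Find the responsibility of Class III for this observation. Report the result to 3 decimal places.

P(component k | x) = π_k·f_k(x) / marginal(x), where marginal(x) = Σ_j π_j·f_j(x).
Evaluate each component's likelihood at the observed value:
  p_I = 5.13921e-07
  p_II = 0.0829421
  p_III = 0.114374
Multiply by the mixture weights:
  π_I·p_I = 0.48 × 5.13921e-07 = 2.46682e-07
  π_II·p_II = 0.44 × 0.0829421 = 0.0364945
  π_III·p_III = 0.08 × 0.114374 = 0.00914994
Denominator: 2.46682e-07 + 0.0364945 + 0.00914994 = 0.0456447
P(Class III | data) = 0.00914994 / 0.0456447 ≈ 0.200

0.200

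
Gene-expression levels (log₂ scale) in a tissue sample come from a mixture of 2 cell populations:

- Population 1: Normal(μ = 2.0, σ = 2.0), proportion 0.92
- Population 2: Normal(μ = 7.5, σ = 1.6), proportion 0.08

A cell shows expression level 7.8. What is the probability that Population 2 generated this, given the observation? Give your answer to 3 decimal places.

Apply Bayes' rule: the posterior for each component is proportional to its prior times its likelihood at x.
Evaluate each component's likelihood at the observed value:
  L_1 = (1/(2.0·√(2π)))·exp(−(7.8−2.0)²/(2·2.0²)) = 0.199471·exp(-4.20500) = 0.00297627
  L_2 = (1/(1.6·√(2π)))·exp(−(7.8−7.5)²/(2·1.6²)) = 0.249339·exp(-0.01758) = 0.244994
Unnormalised posteriors:
  π_1·L_1 = 0.92 × 0.00297627 = 0.00273816
  π_2·L_2 = 0.08 × 0.244994 = 0.0195995
Marginal: 0.00273816 + 0.0195995 = 0.0223377
So the posterior for Population 2 is 0.0195995 / 0.0223377 ≈ 0.877.

0.877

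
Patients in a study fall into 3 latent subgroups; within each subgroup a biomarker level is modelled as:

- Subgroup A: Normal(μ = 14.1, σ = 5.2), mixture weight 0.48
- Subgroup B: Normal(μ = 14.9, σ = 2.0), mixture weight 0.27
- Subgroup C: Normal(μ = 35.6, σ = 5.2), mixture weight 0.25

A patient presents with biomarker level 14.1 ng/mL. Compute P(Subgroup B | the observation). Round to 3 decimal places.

0.574

The responsibility of component k is π_k f_k(x) divided by Σ_j π_j f_j(x).
Normal densities:
  L_A = (1/(5.2·√(2π)))·exp(−(14.1−14.1)²/(2·5.2²)) = 0.076720·exp(-0.00000) = 0.0767197
  L_B = (1/(2.0·√(2π)))·exp(−(14.1−14.9)²/(2·2.0²)) = 0.199471·exp(-0.08000) = 0.184135
  L_C = (1/(5.2·√(2π)))·exp(−(14.1−35.6)²/(2·5.2²)) = 0.076720·exp(-8.54752) = 1.48856e-05
Unnormalised posteriors:
  π_A·L_A = 0.48 × 0.0767197 = 0.0368254
  π_B·L_B = 0.27 × 0.184135 = 0.0497165
  π_C·L_C = 0.25 × 1.48856e-05 = 3.72139e-06
Normaliser: 0.0368254 + 0.0497165 + 3.72139e-06 = 0.0865456
So the posterior for Subgroup B is 0.0497165 / 0.0865456 ≈ 0.574.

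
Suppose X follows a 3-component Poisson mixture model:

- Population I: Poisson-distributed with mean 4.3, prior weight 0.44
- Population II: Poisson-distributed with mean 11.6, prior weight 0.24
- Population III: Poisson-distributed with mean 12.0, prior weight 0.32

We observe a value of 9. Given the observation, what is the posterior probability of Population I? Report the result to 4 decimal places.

0.1395

Apply Bayes' rule: the posterior for each component is proportional to its prior times its likelihood at x.
Poisson probabilities:
  p_I = 0.0187926
  p_II = 0.0960601
  p_III = 0.0873644
Unnormalised posteriors:
  w_I·p_I = 0.44 × 0.0187926 = 0.00826874
  w_II·p_II = 0.24 × 0.0960601 = 0.0230544
  w_III·p_III = 0.32 × 0.0873644 = 0.0279566
Evidence: 0.00826874 + 0.0230544 + 0.0279566 = 0.0592798
Responsibility of Population I: 0.00826874 / 0.0592798 ≈ 0.1395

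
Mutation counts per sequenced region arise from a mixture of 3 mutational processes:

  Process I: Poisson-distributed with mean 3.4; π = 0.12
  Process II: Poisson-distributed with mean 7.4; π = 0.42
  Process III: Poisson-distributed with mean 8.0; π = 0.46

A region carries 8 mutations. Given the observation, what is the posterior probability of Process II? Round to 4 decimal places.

0.4646

Apply Bayes' rule: the posterior for each component is proportional to its prior times its likelihood at x.
Component likelihoods at x = 8 mutations:
  p_I = 0.0147812
  p_II = 0.136318
  p_III = 0.139587
Multiply by the mixture weights:
  P(Z=I)·p_I = 0.12 × 0.0147812 = 0.00177374
  P(Z=II)·p_II = 0.42 × 0.136318 = 0.0572537
  P(Z=III)·p_III = 0.46 × 0.139587 = 0.0642098
Denominator: 0.00177374 + 0.0572537 + 0.0642098 = 0.123237
So the posterior for Process II is 0.0572537 / 0.123237 ≈ 0.4646.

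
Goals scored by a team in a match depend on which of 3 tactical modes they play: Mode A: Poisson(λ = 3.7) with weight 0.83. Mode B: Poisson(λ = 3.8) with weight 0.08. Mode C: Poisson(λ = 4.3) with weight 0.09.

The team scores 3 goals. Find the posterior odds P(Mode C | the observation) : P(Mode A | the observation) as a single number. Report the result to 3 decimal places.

Since P(k|x) ∝ P(Z=k) f_k(x), the posterior odds are P(Z=i) f_i(x) / (P(Z=j) f_j(x)).
Component likelihoods at x = 3 goals:
  p_A = 0.20872
  p_B = 0.204588
  p_C = 0.179799
0.0161819 / 0.173238 ≈ 0.093

0.093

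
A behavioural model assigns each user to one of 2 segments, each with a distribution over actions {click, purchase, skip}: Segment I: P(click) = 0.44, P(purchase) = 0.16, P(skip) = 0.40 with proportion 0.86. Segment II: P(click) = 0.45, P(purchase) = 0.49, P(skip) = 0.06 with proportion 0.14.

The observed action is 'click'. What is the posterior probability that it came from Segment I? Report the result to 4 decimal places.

0.8573

By Bayes' theorem, P(k | x) = π_k f_k(x) / Σ_j π_j f_j(x).
Component likelihoods at x = 'click':
  p_I = P(click | comp) = 0.44
  p_II = P(click | comp) = 0.45
Weight by the priors:
  π_I·p_I = 0.86 × 0.44 = 0.3784
  π_II·p_II = 0.14 × 0.45 = 0.063
Evidence: 0.3784 + 0.063 = 0.4414
P(Segment I | data) ≈ 0.8573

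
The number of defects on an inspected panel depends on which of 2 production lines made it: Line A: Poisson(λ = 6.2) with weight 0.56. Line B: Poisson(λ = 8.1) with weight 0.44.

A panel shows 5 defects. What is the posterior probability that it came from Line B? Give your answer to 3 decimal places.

0.309

The responsibility of component k is P(Z=k) f_k(x) divided by Σ_j P(Z=j) f_j(x).
Poisson probabilities:
  L_A = e^(−6.2)·6.2^5/5! = 0.154936
  L_B = e^(−8.1)·8.1^5/5! = 0.088198
Multiply by the mixture weights:
  P(Z=A)·L_A = 0.56 × 0.154936 = 0.086764
  P(Z=B)·L_B = 0.44 × 0.088198 = 0.0388071
Sum: 0.086764 + 0.0388071 = 0.125571
P(Line B | the observation) ≈ 0.309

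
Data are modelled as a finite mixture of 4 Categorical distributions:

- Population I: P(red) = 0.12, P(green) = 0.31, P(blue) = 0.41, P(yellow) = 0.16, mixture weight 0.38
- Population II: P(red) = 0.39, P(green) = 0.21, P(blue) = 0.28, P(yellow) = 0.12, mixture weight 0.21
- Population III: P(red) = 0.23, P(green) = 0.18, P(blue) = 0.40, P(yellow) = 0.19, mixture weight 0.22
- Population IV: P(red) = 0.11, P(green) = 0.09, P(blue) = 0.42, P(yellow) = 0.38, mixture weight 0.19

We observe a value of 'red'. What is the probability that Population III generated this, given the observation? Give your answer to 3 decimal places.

Apply Bayes' rule: the posterior for each component is proportional to its prior times its likelihood at x.
Categorical probabilities:
  p_I = 0.12
  p_II = 0.39
  p_III = 0.23
  p_IV = 0.11
Weight by the priors:
  π_I·p_I = 0.38 × 0.12 = 0.0456
  π_II·p_II = 0.21 × 0.39 = 0.0819
  π_III·p_III = 0.22 × 0.23 = 0.0506
  π_IV·p_IV = 0.19 × 0.11 = 0.0209
Sum: 0.0456 + 0.0819 + 0.0506 + 0.0209 = 0.199
So the posterior for Population III is 0.0506 / 0.199 ≈ 0.254.

0.254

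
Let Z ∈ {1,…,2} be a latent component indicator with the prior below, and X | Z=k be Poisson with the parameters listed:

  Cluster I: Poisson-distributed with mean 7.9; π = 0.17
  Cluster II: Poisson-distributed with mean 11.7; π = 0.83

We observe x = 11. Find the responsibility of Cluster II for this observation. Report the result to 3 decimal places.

P(component k | x) = π_k·f_k(x) / marginal(x), where marginal(x) = Σ_j π_j·f_j(x).
Evaluate each component's likelihood at the observed value:
  L_I = 0.069473
  L_II = 0.116854
Unnormalised posteriors:
  π_I·L_I = 0.17 × 0.069473 = 0.0118104
  π_II·L_II = 0.83 × 0.116854 = 0.0969888
Evidence: 0.0118104 + 0.0969888 = 0.108799
Responsibility of Cluster II: 0.0969888 / 0.108799 ≈ 0.891

0.891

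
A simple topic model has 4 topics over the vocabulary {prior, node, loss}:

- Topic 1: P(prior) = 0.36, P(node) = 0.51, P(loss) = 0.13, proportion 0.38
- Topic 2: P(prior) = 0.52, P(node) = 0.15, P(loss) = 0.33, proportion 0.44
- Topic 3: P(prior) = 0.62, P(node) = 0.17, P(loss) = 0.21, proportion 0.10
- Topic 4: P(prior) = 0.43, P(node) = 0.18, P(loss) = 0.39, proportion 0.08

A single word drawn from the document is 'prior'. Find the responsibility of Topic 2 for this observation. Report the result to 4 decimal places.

0.4952

Apply Bayes' rule: the posterior for each component is proportional to its prior times its likelihood at x.
Evaluate each component's likelihood at the observed value:
  p_1 = 0.36
  p_2 = 0.52
  p_3 = 0.62
  p_4 = 0.43
Prior × likelihood for each component:
  π_1·p_1 = 0.38 × 0.36 = 0.1368
  π_2·p_2 = 0.44 × 0.52 = 0.2288
  π_3·p_3 = 0.10 × 0.62 = 0.062
  π_4·p_4 = 0.08 × 0.43 = 0.0344
Normaliser: 0.1368 + 0.2288 + 0.062 + 0.0344 = 0.462
So the posterior for Topic 2 is 0.2288 / 0.462 ≈ 0.4952.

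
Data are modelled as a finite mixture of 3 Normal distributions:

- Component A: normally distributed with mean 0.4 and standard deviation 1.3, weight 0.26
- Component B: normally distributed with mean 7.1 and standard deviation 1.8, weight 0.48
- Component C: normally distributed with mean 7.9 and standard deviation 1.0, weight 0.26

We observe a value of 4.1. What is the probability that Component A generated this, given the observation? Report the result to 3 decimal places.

Posterior ∝ prior × likelihood, so P(k | x) ∝ π_k f_k(x); normalise over all components.
Normal densities:
  p_A = (1/(1.3·√(2π)))·exp(−(4.1−0.4)²/(2·1.3²)) = 0.306879·exp(-4.05030) = 0.00534497
  p_B = (1/(1.8·√(2π)))·exp(−(4.1−7.1)²/(2·1.8²)) = 0.221635·exp(-1.38889) = 0.0552651
  p_C = (1/(1.0·√(2π)))·exp(−(4.1−7.9)²/(2·1.0²)) = 0.398942·exp(-7.22000) = 0.000291947
Unnormalised posteriors:
  π_A·p_A = 0.26 × 0.00534497 = 0.00138969
  π_B·p_B = 0.48 × 0.0552651 = 0.0265272
  π_C·p_C = 0.26 × 0.000291947 = 7.59062e-05
Denominator: 0.00138969 + 0.0265272 + 7.59062e-05 = 0.0279928
Responsibility of Component A: 0.00138969 / 0.0279928 ≈ 0.050

0.050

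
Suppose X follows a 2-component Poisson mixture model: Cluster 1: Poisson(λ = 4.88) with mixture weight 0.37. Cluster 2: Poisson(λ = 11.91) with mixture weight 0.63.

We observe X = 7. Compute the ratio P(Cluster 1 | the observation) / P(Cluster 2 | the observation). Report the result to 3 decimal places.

Since P(k|x) ∝ w_k f_k(x), the posterior odds are w_i f_i(x) / (w_j f_j(x)).
Component likelihoods at x = 7:
  p_1 = e^(−4.88)·4.88^7/7! = 0.0993462
  p_2 = e^(−11.91)·11.91^7/7! = 0.0453424
Posterior odds = (w_1·p_1) / (w_2·p_2) = (0.37·0.0993462) / (0.63·0.0453424) = 0.0367581 / 0.0285657 ≈ 1.287

1.287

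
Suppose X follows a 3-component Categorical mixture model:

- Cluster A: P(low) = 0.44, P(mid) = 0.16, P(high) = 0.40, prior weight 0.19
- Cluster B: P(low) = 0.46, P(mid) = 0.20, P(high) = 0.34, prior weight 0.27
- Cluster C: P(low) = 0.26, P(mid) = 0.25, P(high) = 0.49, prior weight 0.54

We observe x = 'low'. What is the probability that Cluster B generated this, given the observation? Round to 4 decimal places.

Posterior ∝ prior × likelihood, so P(k | x) ∝ P(Z=k) f_k(x); normalise over all components.
Categorical probabilities:
  f_A = P(low | comp) = 0.44
  f_B = P(low | comp) = 0.46
  f_C = P(low | comp) = 0.26
Weight by the priors:
  P(Z=A)·f_A = 0.19 × 0.44 = 0.0836
  P(Z=B)·f_B = 0.27 × 0.46 = 0.1242
  P(Z=C)·f_C = 0.54 × 0.26 = 0.1404
Denominator: 0.0836 + 0.1242 + 0.1404 = 0.3482
P(Cluster B | data) ≈ 0.3567

0.3567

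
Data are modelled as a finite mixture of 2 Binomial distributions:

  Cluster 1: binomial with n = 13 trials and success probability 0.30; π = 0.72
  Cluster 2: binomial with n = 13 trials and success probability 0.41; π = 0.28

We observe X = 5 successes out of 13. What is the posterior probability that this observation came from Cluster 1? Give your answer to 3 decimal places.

0.679

The responsibility of component k is π_k f_k(x) divided by Σ_j π_j f_j(x).
Evaluate each component's likelihood at the observed value:
  f_1 = 0.180289
  f_2 = 0.218934
Unnormalised posteriors:
  π_1·f_1 = 0.72 × 0.180289 = 0.129808
  π_2·f_2 = 0.28 × 0.218934 = 0.0613016
Denominator: 0.129808 + 0.0613016 = 0.19111
So the posterior for Cluster 1 is 0.129808 / 0.19111 ≈ 0.679.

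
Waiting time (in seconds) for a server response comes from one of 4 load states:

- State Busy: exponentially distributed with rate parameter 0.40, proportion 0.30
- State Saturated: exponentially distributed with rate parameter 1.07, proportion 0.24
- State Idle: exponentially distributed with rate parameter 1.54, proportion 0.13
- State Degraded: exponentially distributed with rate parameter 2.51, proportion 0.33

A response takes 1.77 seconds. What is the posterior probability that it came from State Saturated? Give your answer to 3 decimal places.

0.320

P(component k | x) = P(Z=k)·f_k(x) / marginal(x), where marginal(x) = Σ_j P(Z=j)·f_j(x).
Evaluate each component's likelihood at the observed value:
  p_Busy = 0.40·e^(−0.40·1.77) = 0.40·e^(−0.7080) = 0.197051
  p_Saturated = 1.07·e^(−1.07·1.77) = 1.07·e^(−1.8939) = 0.161018
  p_Idle = 1.54·e^(−1.54·1.77) = 1.54·e^(−2.7258) = 0.10086
  p_Degraded = 2.51·e^(−2.51·1.77) = 2.51·e^(−4.4427) = 0.029528
Multiply by the mixture weights:
  P(Z=Busy)·p_Busy = 0.30 × 0.197051 = 0.0591154
  P(Z=Saturated)·p_Saturated = 0.24 × 0.161018 = 0.0386442
  P(Z=Idle)·p_Idle = 0.13 × 0.10086 = 0.0131119
  P(Z=Degraded)·p_Degraded = 0.33 × 0.029528 = 0.00974423
Marginal: 0.0591154 + 0.0386442 + 0.0131119 + 0.00974423 = 0.120616
P(State Saturated | the observation) ≈ 0.320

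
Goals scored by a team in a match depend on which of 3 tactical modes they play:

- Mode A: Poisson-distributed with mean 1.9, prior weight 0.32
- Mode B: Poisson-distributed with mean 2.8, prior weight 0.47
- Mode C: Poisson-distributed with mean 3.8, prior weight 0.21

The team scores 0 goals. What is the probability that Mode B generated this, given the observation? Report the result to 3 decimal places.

The responsibility of component k is w_k f_k(x) divided by Σ_j w_j f_j(x).
Evaluate each component's likelihood at the observed value:
  L_A = e^(−1.9)·1.9^0/0! = 0.149569
  L_B = e^(−2.8)·2.8^0/0! = 0.0608101
  L_C = e^(−3.8)·3.8^0/0! = 0.0223708
Multiply by the mixture weights:
  w_A·L_A = 0.32 × 0.149569 = 0.047862
  w_B·L_B = 0.47 × 0.0608101 = 0.0285807
  w_C·L_C = 0.21 × 0.0223708 = 0.00469786
Evidence: 0.047862 + 0.0285807 + 0.00469786 = 0.0811405
So the posterior for Mode B is 0.0285807 / 0.0811405 ≈ 0.352.

0.352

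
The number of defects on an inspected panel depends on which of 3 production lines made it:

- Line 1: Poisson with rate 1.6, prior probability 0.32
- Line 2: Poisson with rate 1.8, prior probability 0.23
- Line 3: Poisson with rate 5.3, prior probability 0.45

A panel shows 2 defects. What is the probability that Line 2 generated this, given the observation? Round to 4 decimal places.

0.3503

Apply Bayes' rule: the posterior for each component is proportional to its prior times its likelihood at x.
Poisson probabilities:
  f_1 = e^(−1.6)·1.6^2/2! = 0.258428
  f_2 = e^(−1.8)·1.8^2/2! = 0.267784
  f_3 = e^(−5.3)·5.3^2/2! = 0.0701069
Weight by the priors:
  π_1·f_1 = 0.32 × 0.258428 = 0.0826968
  π_2·f_2 = 0.23 × 0.267784 = 0.0615904
  π_3·f_3 = 0.45 × 0.0701069 = 0.0315481
Marginal: 0.0826968 + 0.0615904 + 0.0315481 = 0.175835
Responsibility of Line 2: 0.0615904 / 0.175835 ≈ 0.3503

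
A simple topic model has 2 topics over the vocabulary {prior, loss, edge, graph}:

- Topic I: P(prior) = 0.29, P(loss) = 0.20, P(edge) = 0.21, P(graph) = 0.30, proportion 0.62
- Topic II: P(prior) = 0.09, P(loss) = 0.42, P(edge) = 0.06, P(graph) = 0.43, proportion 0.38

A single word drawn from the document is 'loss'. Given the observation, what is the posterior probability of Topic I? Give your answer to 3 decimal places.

0.437

Apply Bayes' rule: the posterior for each component is proportional to its prior times its likelihood at x.
Evaluate each component's likelihood at the observed value:
  p_I = P(loss | comp) = 0.20
  p_II = P(loss | comp) = 0.42
Prior × likelihood for each component:
  π_I·p_I = 0.62 × 0.2 = 0.124
  π_II·p_II = 0.38 × 0.42 = 0.1596
Marginal: 0.124 + 0.1596 = 0.2836
P(Topic I | x) ≈ 0.437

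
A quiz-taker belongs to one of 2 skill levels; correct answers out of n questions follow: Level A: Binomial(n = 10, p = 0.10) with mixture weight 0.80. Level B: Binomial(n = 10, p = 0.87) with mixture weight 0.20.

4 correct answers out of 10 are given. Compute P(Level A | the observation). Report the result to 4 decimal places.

0.9872

The responsibility of component k is π_k f_k(x) divided by Σ_j π_j f_j(x).
Binomial probabilities:
  f_A = C(10,4)·0.10^4·0.90^6 = 210·0.0001·0.531441 = 0.0111603
  f_B = C(10,4)·0.87^4·0.13^6 = 210·0.572898·4.82681e-06 = 0.000580706
Multiply by the mixture weights:
  π_A·f_A = 0.80 × 0.0111603 = 0.00892821
  π_B·f_B = 0.20 × 0.000580706 = 0.000116141
Marginal: 0.00892821 + 0.000116141 = 0.00904435
So the posterior for Level A is 0.00892821 / 0.00904435 ≈ 0.9872.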